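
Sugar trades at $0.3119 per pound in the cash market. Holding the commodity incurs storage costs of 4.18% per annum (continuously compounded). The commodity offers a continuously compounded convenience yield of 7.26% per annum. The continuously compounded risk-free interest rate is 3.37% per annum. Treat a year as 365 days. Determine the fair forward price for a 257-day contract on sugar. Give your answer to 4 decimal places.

Net carry = r + u − y = 0.0337 + 0.0418 − 0.0726 = 0.0029
F = S·e^((r+u−y)T) = 0.3119 · e^(0.0029 × 257/365) = 0.3119 · e^0.002042
= 0.3119 × 1.002044 = $0.3125 per pound

$0.3125 per pound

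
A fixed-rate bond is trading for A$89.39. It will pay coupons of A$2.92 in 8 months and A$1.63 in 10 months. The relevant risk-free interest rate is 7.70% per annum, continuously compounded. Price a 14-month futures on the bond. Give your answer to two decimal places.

PV(coupons) I = 2.92·e^(−0.0770·8/12) + 1.63·e^(−0.0770·10/12)
I = 2.7739 + 1.5287 = 4.3026
F = (S − I)·e^(rT) = (89.39 − 4.3026) · e^(0.0770·14/12)
= 85.0874 · e^0.089833 = 85.0874 × 1.093992 = A$93.08

A$93.08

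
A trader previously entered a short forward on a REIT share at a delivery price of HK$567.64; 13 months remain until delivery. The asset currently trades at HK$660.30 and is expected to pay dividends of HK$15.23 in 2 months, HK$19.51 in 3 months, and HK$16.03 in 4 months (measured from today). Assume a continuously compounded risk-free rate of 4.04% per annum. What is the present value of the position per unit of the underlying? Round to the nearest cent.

-HK$66.71

PV(remaining dividends) I = 15.23·e^(−0.0404·2/12) + 19.51·e^(−0.0404·3/12) + 16.03·e^(−0.0404·4/12) = 50.2573
Current forward F = (S − I)·e^(rT) = (660.30 − 50.2573)·e^(0.0404·13/12) = 610.0427 × 1.044739 = 637.3354
Value (long) = (F − K)·e^(−rT) = (637.3354 − 567.64) × 0.957177 = 66.7108
Short position value = −(long value) = -HK$66.71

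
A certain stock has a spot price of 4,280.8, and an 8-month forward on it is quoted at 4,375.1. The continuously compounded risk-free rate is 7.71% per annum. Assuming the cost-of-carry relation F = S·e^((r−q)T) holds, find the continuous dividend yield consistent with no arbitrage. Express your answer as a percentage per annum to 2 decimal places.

4.44%

From F = S·e^((r−q)T): (r − q) = ln(F/S)/T
ln(4375.1/4280.8) = ln(1.022029) = 0.021790
(r − q) = 0.021790 / (8/12) = 0.032685
q = r − ln(F/S)/T = 0.0771 − 0.032685 = 0.044415
q = 4.44%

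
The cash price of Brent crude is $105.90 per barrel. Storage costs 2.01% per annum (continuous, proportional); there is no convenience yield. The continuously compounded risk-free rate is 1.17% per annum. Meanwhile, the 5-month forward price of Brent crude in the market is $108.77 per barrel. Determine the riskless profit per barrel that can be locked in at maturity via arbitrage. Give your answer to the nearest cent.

$1.46 per barrel

Fair forward: F* = S·e^(carry·T), with carry = (r + u) = 0.0117 + 0.0201 = 0.0318
F* = 105.90 · e^(0.0318 × 5/12) = 105.90 · e^0.013250 = 105.90 × 1.013338 = $107.3125
Market $108.77 > fair $107.3125: forward overpriced → cash-and-carry (buy spot, short the forward).
At maturity, profit = |F_mkt − F*| = |108.77 − 107.3125| = $1.46 per barrel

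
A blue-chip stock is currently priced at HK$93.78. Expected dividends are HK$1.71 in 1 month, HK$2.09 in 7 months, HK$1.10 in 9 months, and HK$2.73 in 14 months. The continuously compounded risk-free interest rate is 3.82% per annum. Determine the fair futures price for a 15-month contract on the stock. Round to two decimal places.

HK$90.57

PV(dividends) I = 1.71·e^(−0.0382·1/12) + 2.09·e^(−0.0382·7/12) + 1.10·e^(−0.0382·9/12) + 2.73·e^(−0.0382·14/12)
I = 1.7046 + 2.0439 + 1.0689 + 2.6110 = 7.4284
F = (S − I)·e^(rT) = (93.78 − 7.4284) · e^(0.0382·15/12)
= 86.3516 · e^0.047750 = 86.3516 × 1.048908 = HK$90.57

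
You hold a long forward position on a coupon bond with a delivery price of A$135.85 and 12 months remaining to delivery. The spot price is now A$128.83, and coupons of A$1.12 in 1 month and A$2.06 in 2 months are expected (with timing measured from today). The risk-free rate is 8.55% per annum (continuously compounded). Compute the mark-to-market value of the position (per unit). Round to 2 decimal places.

A$0.97

PV(remaining coupons) I = 1.12·e^(−0.0855·1/12) + 2.06·e^(−0.0855·2/12) = 3.1429
Current forward F = (S − I)·e^(rT) = (128.83 − 3.1429)·e^(0.0855·12/12) = 125.6871 × 1.089262 = 136.9062
Value (long) = (F − K)·e^(−rT) = (136.9062 − 135.85) × 0.918053 = 0.9696
Value = A$0.97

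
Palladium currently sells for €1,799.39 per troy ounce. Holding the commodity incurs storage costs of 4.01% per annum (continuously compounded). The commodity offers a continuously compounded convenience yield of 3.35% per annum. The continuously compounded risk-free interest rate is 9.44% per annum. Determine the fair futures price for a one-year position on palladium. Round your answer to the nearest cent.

€1,990.62 per troy ounce

Net carry = r + u − y = 0.0944 + 0.0401 − 0.0335 = 0.1010
F = S·e^((r+u−y)T) = 1799.39 · e^(0.1010 × 12/12) = 1799.39 · e^0.10100000
= 1799.39 × 1.10627664 = €1,990.62 per troy ounce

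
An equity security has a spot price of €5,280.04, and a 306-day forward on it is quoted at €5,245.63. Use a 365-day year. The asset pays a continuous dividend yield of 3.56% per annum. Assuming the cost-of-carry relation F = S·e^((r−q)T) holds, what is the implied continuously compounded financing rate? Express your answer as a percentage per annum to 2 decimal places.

2.78%

From F = S·e^((r−q)T): (r − q) = ln(F/S)/T
ln(5245.63/5280.04) = ln(0.993483) = -0.006538
(r − q) = -0.006538 / (306/365) = -0.007799
r = ln(F/S)/T + q = -0.007799 + 0.0356 = 0.027801
r = 2.78%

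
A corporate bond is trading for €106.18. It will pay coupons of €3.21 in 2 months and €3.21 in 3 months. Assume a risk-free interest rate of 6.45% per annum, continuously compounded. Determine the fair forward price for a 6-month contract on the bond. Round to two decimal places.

€103.12

PV(coupons) I = 3.21·e^(−0.0645·2/12) + 3.21·e^(−0.0645·3/12)
I = 3.1757 + 3.1587 = 6.3344
F = (S − I)·e^(rT) = (106.18 − 6.3344) · e^(0.0645·6/12)
= 99.8456 · e^0.032250 = 99.8456 × 1.032776 = €103.12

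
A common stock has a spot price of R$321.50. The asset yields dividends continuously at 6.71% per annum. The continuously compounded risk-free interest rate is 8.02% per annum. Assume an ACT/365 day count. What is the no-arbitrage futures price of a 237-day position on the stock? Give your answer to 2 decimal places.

F = S·e^((r − q)T) = 321.50 · e^((0.0802 − 0.0671) × 237/365)
= 321.50 · e^0.008506 = 321.50 × 1.008542
F = R$324.25

R$324.25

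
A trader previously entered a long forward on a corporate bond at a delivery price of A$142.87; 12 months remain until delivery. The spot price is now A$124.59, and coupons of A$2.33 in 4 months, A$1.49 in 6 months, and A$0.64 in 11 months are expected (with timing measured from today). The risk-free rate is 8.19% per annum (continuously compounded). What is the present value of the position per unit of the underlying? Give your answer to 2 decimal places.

PV(remaining coupons) I = 2.33·e^(−0.0819·4/12) + 1.49·e^(−0.0819·6/12) + 0.64·e^(−0.0819·11/12) = 4.2912
Current forward F = (S − I)·e^(rT) = (124.59 − 4.2912)·e^(0.0819·12/12) = 120.2988 × 1.085347 = 130.5659
Value (long) = (F − K)·e^(−rT) = (130.5659 − 142.87) × 0.921364 = -11.3366
Value = -A$11.34

-A$11.34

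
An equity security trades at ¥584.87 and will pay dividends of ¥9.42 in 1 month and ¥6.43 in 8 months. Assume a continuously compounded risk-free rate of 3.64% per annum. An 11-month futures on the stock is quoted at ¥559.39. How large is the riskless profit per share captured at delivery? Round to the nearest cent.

¥29.13 per share

PV(dividends) I = 9.42·e^(−0.0364·1/12) + 6.43·e^(−0.0364·8/12) = 15.6673
Fair futures F* = (S − I)·e^(rT) = (584.87 − 15.6673)·e^0.033367 = 569.2027 × 1.033930 = 588.5157
Market ¥559.39 < fair 588.5157: forward underpriced → reverse cash-and-carry (short the stock, invest proceeds at r, pay the dividends, go long the forward).
Profit at T = |F_mkt − F*| = |559.39 − 588.5157| = ¥29.13 per share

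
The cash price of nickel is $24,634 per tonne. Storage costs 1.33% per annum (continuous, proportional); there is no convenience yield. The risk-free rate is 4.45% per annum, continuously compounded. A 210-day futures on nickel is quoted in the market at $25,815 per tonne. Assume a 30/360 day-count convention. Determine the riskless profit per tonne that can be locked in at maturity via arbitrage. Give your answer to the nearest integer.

$336 per tonne

Fair futures: F* = S·e^(carry·T), with carry = (r + u) = 0.0445 + 0.0133 = 0.0578
F* = 24634 · e^(0.0578 × 210/360) = 24634 · e^0.033717 = 24634 × 1.034292 = $25478.7491
Market $25815 > fair $25478.7491: forward overpriced → cash-and-carry (buy spot, short the forward).
At maturity, profit = |F_mkt − F*| = |25815 − 25478.7491| = $336 per tonne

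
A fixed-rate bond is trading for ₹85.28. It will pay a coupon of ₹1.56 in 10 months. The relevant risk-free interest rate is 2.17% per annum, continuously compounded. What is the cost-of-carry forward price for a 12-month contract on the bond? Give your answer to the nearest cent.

PV(coupons) I = 1.56·e^(−0.0217·10/12)
I = 1.5320
F = (S − I)·e^(rT) = (85.28 − 1.5320) · e^(0.0217·12/12)
= 83.7480 · e^0.021700 = 83.7480 × 1.021937 = ₹85.59

₹85.59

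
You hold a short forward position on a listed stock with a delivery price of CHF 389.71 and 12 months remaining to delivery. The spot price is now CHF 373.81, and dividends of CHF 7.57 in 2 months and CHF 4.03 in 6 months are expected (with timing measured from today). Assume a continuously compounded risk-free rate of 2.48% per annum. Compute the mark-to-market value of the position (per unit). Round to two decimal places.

PV(remaining dividends) I = 7.57·e^(−0.0248·2/12) + 4.03·e^(−0.0248·6/12) = 11.5191
Current forward F = (S − I)·e^(rT) = (373.81 − 11.5191)·e^(0.0248·12/12) = 362.2909 × 1.025110 = 371.3880
Value (long) = (F − K)·e^(−rT) = (371.3880 − 389.71) × 0.975505 = -17.8732
Short position value = −(long value) = CHF 17.87

CHF 17.87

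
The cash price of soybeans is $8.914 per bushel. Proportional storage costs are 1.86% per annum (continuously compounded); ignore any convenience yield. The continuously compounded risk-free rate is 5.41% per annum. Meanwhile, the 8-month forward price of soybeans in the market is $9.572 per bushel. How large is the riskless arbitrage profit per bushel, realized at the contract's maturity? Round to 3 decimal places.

Fair forward: F* = S·e^(carry·T), with carry = (r + u) = 0.0541 + 0.0186 = 0.0727
F* = 8.914 · e^(0.0727 × 8/12) = 8.914 · e^0.048467 = 8.914 × 1.049661 = $9.3567
Market $9.572 > fair $9.3567: forward overpriced → cash-and-carry (buy spot, short the forward).
At maturity, profit = |F_mkt − F*| = |9.572 − 9.3567| = $0.215 per bushel

$0.215 per bushel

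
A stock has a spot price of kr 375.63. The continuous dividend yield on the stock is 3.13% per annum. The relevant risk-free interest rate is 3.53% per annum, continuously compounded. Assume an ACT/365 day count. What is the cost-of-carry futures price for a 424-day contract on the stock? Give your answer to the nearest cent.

F = S·e^((r − q)T) = 375.63 · e^((0.0353 − 0.0313) × 424/365)
= 375.63 · e^0.004647 = 375.63 × 1.004658
F = kr 377.38

kr 377.38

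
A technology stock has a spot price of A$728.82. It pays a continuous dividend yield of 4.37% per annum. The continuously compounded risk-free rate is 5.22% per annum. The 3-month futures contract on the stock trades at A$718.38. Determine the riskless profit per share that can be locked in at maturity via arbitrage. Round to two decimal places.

Fair futures: F* = S·e^(carry·T), with carry = (r − q) = 0.0522 − 0.0437 = 0.0085
F* = 728.82 · e^(0.0085 × 3/12) = 728.82 · e^0.002125 = 728.82 × 1.002127 = A$730.3702
Market A$718.38 < fair A$730.3702: forward underpriced → reverse cash-and-carry (short spot, go long the forward).
At maturity, profit = |F_mkt − F*| = |718.38 − 730.3702| = A$11.99 per share

A$11.99 per share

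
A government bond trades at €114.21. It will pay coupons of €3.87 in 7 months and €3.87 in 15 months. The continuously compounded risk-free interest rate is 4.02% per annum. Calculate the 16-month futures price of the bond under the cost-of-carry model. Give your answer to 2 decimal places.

€112.63

PV(coupons) I = 3.87·e^(−0.0402·7/12) + 3.87·e^(−0.0402·15/12)
I = 3.7803 + 3.6803 = 7.4606
F = (S − I)·e^(rT) = (114.21 − 7.4606) · e^(0.0402·16/12)
= 106.7494 · e^0.053600 = 106.7494 × 1.055062 = €112.63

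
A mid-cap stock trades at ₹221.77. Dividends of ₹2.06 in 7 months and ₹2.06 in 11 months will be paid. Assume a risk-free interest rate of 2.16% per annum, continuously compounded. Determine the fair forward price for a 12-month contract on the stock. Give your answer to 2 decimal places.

PV(dividends) I = 2.06·e^(−0.0216·7/12) + 2.06·e^(−0.0216·11/12)
I = 2.0342 + 2.0196 = 4.0538
F = (S − I)·e^(rT) = (221.77 − 4.0538) · e^(0.0216·12/12)
= 217.7162 · e^0.021600 = 217.7162 × 1.021835 = ₹222.47

₹222.47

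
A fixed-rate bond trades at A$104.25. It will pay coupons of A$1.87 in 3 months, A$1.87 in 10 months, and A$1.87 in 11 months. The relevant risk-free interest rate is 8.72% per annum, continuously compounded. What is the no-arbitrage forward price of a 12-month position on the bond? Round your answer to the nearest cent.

A$107.97

PV(coupons) I = 1.87·e^(−0.0872·3/12) + 1.87·e^(−0.0872·10/12) + 1.87·e^(−0.0872·11/12)
I = 1.8297 + 1.7389 + 1.7263 = 5.2949
F = (S − I)·e^(rT) = (104.25 − 5.2949) · e^(0.0872·12/12)
= 98.9551 · e^0.087200 = 98.9551 × 1.091115 = A$107.97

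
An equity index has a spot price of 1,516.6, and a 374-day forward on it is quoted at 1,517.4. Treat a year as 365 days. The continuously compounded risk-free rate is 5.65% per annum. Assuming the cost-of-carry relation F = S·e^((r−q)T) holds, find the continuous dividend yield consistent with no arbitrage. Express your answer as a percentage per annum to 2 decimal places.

From F = S·e^((r−q)T): (r − q) = ln(F/S)/T
ln(1517.4/1516.6) = ln(1.000527) = 0.000527
(r − q) = 0.000527 / (374/365) = 0.000514
q = r − ln(F/S)/T = 0.0565 − 0.000514 = 0.055986
q = 5.60%

5.60%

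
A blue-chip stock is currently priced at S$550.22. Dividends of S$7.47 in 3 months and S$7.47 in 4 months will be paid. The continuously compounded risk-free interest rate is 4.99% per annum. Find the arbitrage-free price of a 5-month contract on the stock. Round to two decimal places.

S$546.75

PV(dividends) I = 7.47·e^(−0.0499·3/12) + 7.47·e^(−0.0499·4/12)
I = 7.3774 + 7.3468 = 14.7242
F = (S − I)·e^(rT) = (550.22 − 14.7242) · e^(0.0499·5/12)
= 535.4958 · e^0.020792 = 535.4958 × 1.021010 = S$546.75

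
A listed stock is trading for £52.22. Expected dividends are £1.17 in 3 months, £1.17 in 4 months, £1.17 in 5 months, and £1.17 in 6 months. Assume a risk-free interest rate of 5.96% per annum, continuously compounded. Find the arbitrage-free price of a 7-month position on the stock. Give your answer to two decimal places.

£49.33

PV(dividends) I = 1.17·e^(−0.0596·3/12) + 1.17·e^(−0.0596·4/12) + 1.17·e^(−0.0596·5/12) + 1.17·e^(−0.0596·6/12)
I = 1.1527 + 1.1470 + 1.1413 + 1.1356 = 4.5766
F = (S − I)·e^(rT) = (52.22 − 4.5766) · e^(0.0596·7/12)
= 47.6434 · e^0.034767 = 47.6434 × 1.035378 = £49.33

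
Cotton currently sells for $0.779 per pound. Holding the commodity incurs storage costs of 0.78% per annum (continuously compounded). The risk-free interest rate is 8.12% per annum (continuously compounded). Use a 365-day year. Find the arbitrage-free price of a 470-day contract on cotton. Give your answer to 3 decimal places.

$0.874 per pound

Net carry = r + u − y = 0.0812 + 0.0078 − 0.0000 = 0.0890
F = S·e^((r+u−y)T) = 0.779 · e^(0.0890 × 470/365) = 0.779 · e^0.114603
= 0.779 × 1.121428 = $0.874 per pound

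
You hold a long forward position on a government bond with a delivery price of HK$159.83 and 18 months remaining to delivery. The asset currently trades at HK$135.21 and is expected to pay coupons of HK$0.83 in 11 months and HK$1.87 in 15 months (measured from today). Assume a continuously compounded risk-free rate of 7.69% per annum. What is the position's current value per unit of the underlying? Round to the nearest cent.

PV(remaining coupons) I = 0.83·e^(−0.0769·11/12) + 1.87·e^(−0.0769·15/12) = 2.4721
Current forward F = (S − I)·e^(rT) = (135.21 − 2.4721)·e^(0.0769·18/12) = 132.7379 × 1.122266 = 148.9672
Value (long) = (F − K)·e^(−rT) = (148.9672 − 159.83) × 0.891054 = -9.6793
Value = -HK$9.68

-HK$9.68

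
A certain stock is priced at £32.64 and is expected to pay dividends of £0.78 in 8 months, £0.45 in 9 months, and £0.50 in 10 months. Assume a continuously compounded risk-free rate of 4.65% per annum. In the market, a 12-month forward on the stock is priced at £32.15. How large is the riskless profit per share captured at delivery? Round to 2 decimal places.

£0.29 per share

PV(dividends) I = 0.78·e^(−0.0465·8/12) + 0.45·e^(−0.0465·9/12) + 0.50·e^(−0.0465·10/12) = 1.6718
Fair forward F* = (S − I)·e^(rT) = (32.64 − 1.6718)·e^0.046500 = 30.9682 × 1.047598 = 32.4422
Market £32.15 < fair 32.4422: forward underpriced → reverse cash-and-carry (short the stock, invest proceeds at r, pay the dividends, go long the forward).
Profit at T = |F_mkt − F*| = |32.15 − 32.4422| = £0.29 per share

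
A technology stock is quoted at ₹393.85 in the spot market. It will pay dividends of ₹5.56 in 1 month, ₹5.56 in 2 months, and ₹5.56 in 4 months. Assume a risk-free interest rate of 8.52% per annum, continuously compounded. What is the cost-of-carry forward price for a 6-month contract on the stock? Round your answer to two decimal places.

₹393.87

PV(dividends) I = 5.56·e^(−0.0852·1/12) + 5.56·e^(−0.0852·2/12) + 5.56·e^(−0.0852·4/12)
I = 5.5207 + 5.4816 + 5.4043 = 16.4066
F = (S − I)·e^(rT) = (393.85 − 16.4066) · e^(0.0852·6/12)
= 377.4434 · e^0.042600 = 377.4434 × 1.043520 = ₹393.87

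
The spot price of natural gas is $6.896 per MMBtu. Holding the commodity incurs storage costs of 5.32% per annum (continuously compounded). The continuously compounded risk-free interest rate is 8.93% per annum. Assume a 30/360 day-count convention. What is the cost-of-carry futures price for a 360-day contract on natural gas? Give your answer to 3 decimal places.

Net carry = r + u − y = 0.0893 + 0.0532 − 0.0000 = 0.1425
F = S·e^((r+u−y)T) = 6.896 · e^(0.1425 × 360/360) = 6.896 · e^0.142500
= 6.896 × 1.153153 = $7.952 per MMBtu

$7.952 per MMBtu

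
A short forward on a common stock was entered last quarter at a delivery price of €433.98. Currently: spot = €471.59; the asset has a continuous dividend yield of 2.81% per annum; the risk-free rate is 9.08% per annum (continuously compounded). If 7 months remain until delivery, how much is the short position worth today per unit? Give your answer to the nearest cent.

-€52.33

Current fair forward for the remaining 7 months: F = S·e^((r − q)·T), (r − q) = 0.0908 − 0.0281 = 0.0627
F = 471.59 · e^(0.0627 × 7/12) = 471.59 × 1.037252 = 489.1577
Value of long forward = (F − K)·e^(−rT) = (489.1577 − 433.98) · e^(−0.0908·7/12)
= 55.1777 × 0.948412 = 52.33
Short position value = −(long value) = -€52.33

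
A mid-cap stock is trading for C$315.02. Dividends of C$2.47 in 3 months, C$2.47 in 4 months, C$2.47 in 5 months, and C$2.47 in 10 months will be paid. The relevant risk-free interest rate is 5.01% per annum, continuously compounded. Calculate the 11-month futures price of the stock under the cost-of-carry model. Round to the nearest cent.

PV(dividends) I = 2.47·e^(−0.0501·3/12) + 2.47·e^(−0.0501·4/12) + 2.47·e^(−0.0501·5/12) + 2.47·e^(−0.0501·10/12)
I = 2.4393 + 2.4291 + 2.4190 + 2.3690 = 9.6564
F = (S − I)·e^(rT) = (315.02 − 9.6564) · e^(0.0501·11/12)
= 305.3636 · e^0.045925 = 305.3636 × 1.046996 = C$319.71

C$319.71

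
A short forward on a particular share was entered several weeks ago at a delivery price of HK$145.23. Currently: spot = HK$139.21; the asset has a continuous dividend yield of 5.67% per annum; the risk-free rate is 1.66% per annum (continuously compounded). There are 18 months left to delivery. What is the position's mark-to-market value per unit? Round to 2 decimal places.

Current fair forward for the remaining 18 months: F = S·e^((r − q)·T), (r − q) = 0.0166 − 0.0567 = -0.0401
F = 139.21 · e^(-0.0401 × 18/12) = 139.21 × 0.941623 = 131.0833
Value of long forward = (F − K)·e^(−rT) = (131.0833 − 145.23) · e^(−0.0166·18/12)
= -14.1467 × 0.975407 = -13.80
Short position value = −(long value) = HK$13.80

HK$13.80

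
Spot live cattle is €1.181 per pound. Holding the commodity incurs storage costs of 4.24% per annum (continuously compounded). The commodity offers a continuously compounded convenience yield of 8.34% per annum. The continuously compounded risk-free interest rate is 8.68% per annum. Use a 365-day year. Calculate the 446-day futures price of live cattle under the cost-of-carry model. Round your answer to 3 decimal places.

€1.249 per pound

Net carry = r + u − y = 0.0868 + 0.0424 − 0.0834 = 0.0458
F = S·e^((r+u−y)T) = 1.181 · e^(0.0458 × 446/365) = 1.181 · e^0.055964
= 1.181 × 1.057560 = €1.249 per pound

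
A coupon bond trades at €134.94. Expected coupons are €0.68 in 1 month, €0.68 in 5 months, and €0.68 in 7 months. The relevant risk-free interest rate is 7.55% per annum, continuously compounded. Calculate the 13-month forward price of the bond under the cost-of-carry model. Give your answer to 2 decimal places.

€144.29

PV(coupons) I = 0.68·e^(−0.0755·1/12) + 0.68·e^(−0.0755·5/12) + 0.68·e^(−0.0755·7/12)
I = 0.6757 + 0.6589 + 0.6507 = 1.9853
F = (S − I)·e^(rT) = (134.94 − 1.9853) · e^(0.0755·13/12)
= 132.9547 · e^0.081792 = 132.9547 × 1.085230 = €144.29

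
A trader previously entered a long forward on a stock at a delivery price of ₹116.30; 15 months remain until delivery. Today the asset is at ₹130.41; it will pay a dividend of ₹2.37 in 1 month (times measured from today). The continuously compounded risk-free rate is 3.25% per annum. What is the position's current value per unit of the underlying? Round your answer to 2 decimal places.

₹16.38

PV(remaining dividends) I = 2.37·e^(−0.0325·1/12) = 2.3636
Current forward F = (S − I)·e^(rT) = (130.41 − 2.3636)·e^(0.0325·15/12) = 128.0464 × 1.041461 = 133.3553
Value (long) = (F − K)·e^(−rT) = (133.3553 − 116.30) × 0.960189 = 16.3763
Value = ₹16.38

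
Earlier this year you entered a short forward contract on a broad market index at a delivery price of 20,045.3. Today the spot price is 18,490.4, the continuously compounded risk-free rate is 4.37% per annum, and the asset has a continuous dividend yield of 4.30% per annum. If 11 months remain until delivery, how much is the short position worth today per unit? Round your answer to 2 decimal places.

Current fair forward for the remaining 11 months: F = S·e^((r − q)·T), (r − q) = 0.0437 − 0.0430 = 0.0007
F = 18490.4 · e^(0.0007 × 11/12) = 18490.4 × 1.00064187 = 18502.2684
Value of long forward = (F − K)·e^(−rT) = (18502.2684 − 20045.3) · e^(−0.0437·11/12)
= -1543.0316 × 0.96073339 = -1482.44
Short position value = −(long value) = 1482.44

1482.44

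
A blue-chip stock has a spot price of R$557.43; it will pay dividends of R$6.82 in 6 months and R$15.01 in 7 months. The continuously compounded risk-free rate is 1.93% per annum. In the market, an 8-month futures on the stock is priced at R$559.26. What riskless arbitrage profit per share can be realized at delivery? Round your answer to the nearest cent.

R$16.49 per share

PV(dividends) I = 6.82·e^(−0.0193·6/12) + 15.01·e^(−0.0193·7/12) = 21.5965
Fair futures F* = (S − I)·e^(rT) = (557.43 − 21.5965)·e^0.012867 = 535.8335 × 1.012950 = 542.7725
Market R$559.26 > fair 542.7725: forward overpriced → cash-and-carry (borrow at r, buy the stock and collect the dividends, short the forward).
Profit at T = |F_mkt − F*| = |559.26 − 542.7725| = R$16.49 per share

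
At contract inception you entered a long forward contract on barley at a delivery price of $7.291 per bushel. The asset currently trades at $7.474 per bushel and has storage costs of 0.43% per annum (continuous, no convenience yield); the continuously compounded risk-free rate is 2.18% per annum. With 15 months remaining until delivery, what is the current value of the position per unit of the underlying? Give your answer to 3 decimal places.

$0.419 per bushel

Current fair forward for the remaining 15 months: F = S·e^((r + u)·T), (r + u) = 0.0218 + 0.0043 = 0.0261
F = 7.474 · e^(0.0261 × 15/12) = 7.474 × 1.033163 = 7.7219
Value of long forward = (F − K)·e^(−rT) = (7.7219 − 7.291) · e^(−0.0218·15/12)
= 0.4309 × 0.973118 = 0.419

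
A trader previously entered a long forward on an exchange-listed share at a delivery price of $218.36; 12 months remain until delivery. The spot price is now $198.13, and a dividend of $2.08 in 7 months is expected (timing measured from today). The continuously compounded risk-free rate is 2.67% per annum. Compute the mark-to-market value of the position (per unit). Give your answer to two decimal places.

-$16.52

PV(remaining dividends) I = 2.08·e^(−0.0267·7/12) = 2.0479
Current forward F = (S − I)·e^(rT) = (198.13 − 2.0479)·e^(0.0267·12/12) = 196.0821 × 1.027060 = 201.3881
Value (long) = (F − K)·e^(−rT) = (201.3881 − 218.36) × 0.973653 = -16.5247
Value = -$16.52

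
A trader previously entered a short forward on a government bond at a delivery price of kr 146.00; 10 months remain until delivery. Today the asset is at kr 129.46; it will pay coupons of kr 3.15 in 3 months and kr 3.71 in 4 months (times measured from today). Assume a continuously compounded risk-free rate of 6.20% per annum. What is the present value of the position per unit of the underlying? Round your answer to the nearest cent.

kr 15.92

PV(remaining coupons) I = 3.15·e^(−0.0620·3/12) + 3.71·e^(−0.0620·4/12) = 6.7357
Current forward F = (S − I)·e^(rT) = (129.46 − 6.7357)·e^(0.0620·10/12) = 122.7243 × 1.053025 = 129.2318
Value (long) = (F − K)·e^(−rT) = (129.2318 − 146.00) × 0.949645 = -15.9238
Short position value = −(long value) = kr 15.92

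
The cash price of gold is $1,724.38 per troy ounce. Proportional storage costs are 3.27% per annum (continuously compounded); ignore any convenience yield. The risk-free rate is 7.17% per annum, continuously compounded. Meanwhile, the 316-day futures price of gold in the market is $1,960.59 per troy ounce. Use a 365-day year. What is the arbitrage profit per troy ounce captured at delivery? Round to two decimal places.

$73.09 per troy ounce

Fair futures: F* = S·e^(carry·T), with carry = (r + u) = 0.0717 + 0.0327 = 0.1044
F* = 1724.38 · e^(0.1044 × 316/365) = 1724.38 · e^0.09038466 = 1724.38 × 1.09459525 = $1887.4982
Market $1960.59 > fair $1887.4982: forward overpriced → cash-and-carry (buy spot, short the forward).
At maturity, profit = |F_mkt − F*| = |1960.59 − 1887.4982| = $73.09 per troy ounce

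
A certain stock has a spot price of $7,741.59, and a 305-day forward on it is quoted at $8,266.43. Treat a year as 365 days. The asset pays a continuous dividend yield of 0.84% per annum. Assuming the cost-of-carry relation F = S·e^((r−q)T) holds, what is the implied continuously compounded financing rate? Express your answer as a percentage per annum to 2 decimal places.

From F = S·e^((r−q)T): (r − q) = ln(F/S)/T
ln(8266.43/7741.59) = ln(1.067795) = 0.065596
(r − q) = 0.065596 / (305/365) = 0.078500
r = ln(F/S)/T + q = 0.078500 + 0.0084 = 0.086900
r = 8.69%

8.69%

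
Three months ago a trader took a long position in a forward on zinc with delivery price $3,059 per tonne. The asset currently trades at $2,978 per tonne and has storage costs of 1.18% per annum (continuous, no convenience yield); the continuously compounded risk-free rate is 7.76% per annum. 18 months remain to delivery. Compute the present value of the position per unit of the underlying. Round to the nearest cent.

$308.31 per tonne

Current fair forward for the remaining 18 months: F = S·e^((r + u)·T), (r + u) = 0.0776 + 0.0118 = 0.0894
F = 2978 · e^(0.0894 × 18/12) = 2978 × 1.14350716 = 3405.3643
Value of long forward = (F − K)·e^(−rT) = (3405.3643 − 3059) · e^(−0.0776·18/12)
= 346.3643 × 0.89011910 = 308.31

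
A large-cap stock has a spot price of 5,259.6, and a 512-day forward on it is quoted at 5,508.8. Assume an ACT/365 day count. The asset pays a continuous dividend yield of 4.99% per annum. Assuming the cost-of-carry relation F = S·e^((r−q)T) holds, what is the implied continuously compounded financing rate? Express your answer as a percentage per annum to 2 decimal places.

From F = S·e^((r−q)T): (r − q) = ln(F/S)/T
ln(5508.8/5259.6) = ln(1.047380) = 0.046292
(r − q) = 0.046292 / (512/365) = 0.033001
r = ln(F/S)/T + q = 0.033001 + 0.0499 = 0.082901
r = 8.29%

8.29%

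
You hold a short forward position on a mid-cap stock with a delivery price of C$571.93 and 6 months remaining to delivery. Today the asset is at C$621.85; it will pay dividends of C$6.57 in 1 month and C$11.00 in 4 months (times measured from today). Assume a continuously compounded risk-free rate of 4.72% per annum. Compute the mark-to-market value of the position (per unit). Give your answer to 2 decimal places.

-C$45.89

PV(remaining dividends) I = 6.57·e^(−0.0472·1/12) + 11.00·e^(−0.0472·4/12) = 17.3725
Current forward F = (S − I)·e^(rT) = (621.85 − 17.3725)·e^(0.0472·6/12) = 604.4775 × 1.023881 = 618.9130
Value (long) = (F − K)·e^(−rT) = (618.9130 − 571.93) × 0.976676 = 45.8872
Short position value = −(long value) = -C$45.89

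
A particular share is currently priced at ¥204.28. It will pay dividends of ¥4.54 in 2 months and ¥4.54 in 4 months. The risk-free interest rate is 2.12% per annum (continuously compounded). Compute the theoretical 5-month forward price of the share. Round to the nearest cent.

PV(dividends) I = 4.54·e^(−0.0212·2/12) + 4.54·e^(−0.0212·4/12)
I = 4.5240 + 4.5080 = 9.0320
F = (S − I)·e^(rT) = (204.28 − 9.0320) · e^(0.0212·5/12)
= 195.2480 · e^0.008833 = 195.2480 × 1.008872 = ¥196.98

¥196.98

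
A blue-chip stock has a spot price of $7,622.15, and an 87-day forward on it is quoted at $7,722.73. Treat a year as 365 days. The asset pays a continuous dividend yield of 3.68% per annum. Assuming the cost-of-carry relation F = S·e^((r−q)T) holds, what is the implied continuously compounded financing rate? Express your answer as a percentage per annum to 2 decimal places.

9.18%

From F = S·e^((r−q)T): (r − q) = ln(F/S)/T
ln(7722.73/7622.15) = ln(1.013196) = 0.013110
(r − q) = 0.013110 / (87/365) = 0.055002
r = ln(F/S)/T + q = 0.055002 + 0.0368 = 0.091802
r = 9.18%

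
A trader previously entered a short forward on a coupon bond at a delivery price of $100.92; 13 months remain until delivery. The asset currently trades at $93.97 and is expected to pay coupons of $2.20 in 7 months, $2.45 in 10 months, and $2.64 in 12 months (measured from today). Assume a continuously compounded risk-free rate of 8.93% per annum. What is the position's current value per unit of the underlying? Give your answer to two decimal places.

PV(remaining coupons) I = 2.20·e^(−0.0893·7/12) + 2.45·e^(−0.0893·10/12) + 2.64·e^(−0.0893·12/12) = 6.7771
Current forward F = (S − I)·e^(rT) = (93.97 − 6.7771)·e^(0.0893·13/12) = 87.1929 × 1.101576 = 96.0496
Value (long) = (F − K)·e^(−rT) = (96.0496 − 100.92) × 0.907790 = -4.4213
Short position value = −(long value) = $4.42

$4.42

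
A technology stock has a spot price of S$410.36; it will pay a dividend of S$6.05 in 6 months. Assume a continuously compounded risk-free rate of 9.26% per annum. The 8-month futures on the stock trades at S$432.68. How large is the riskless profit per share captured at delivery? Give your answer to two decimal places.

PV(dividends) I = 6.05·e^(−0.0926·6/12) = 5.7763
Fair futures F* = (S − I)·e^(rT) = (410.36 − 5.7763)·e^0.061733 = 404.5837 × 1.063678 = 430.3468
Market S$432.68 > fair 430.3468: forward overpriced → cash-and-carry (borrow at r, buy the stock and collect the dividends, short the forward).
Profit at T = |F_mkt − F*| = |432.68 − 430.3468| = S$2.33 per share

S$2.33 per share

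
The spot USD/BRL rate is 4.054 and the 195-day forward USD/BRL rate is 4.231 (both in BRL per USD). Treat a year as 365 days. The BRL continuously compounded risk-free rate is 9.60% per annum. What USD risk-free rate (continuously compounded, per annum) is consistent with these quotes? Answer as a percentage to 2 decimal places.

1.60%

F = S·e^((r_BRL − r_USD)T) ⇒ r_USD = r_BRL − ln(F/S)/T
ln(4.231/4.054) = 0.042734; /(195/365) = 0.079989
r_USD = 0.0960 − 0.079989 = 0.016011
r_USD = 1.60%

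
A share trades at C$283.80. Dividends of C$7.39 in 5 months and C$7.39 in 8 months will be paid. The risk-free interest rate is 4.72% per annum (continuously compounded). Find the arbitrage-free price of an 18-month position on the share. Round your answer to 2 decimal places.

PV(dividends) I = 7.39·e^(−0.0472·5/12) + 7.39·e^(−0.0472·8/12)
I = 7.2461 + 7.1611 = 14.4072
F = (S − I)·e^(rT) = (283.80 − 14.4072) · e^(0.0472·18/12)
= 269.3928 · e^0.070800 = 269.3928 × 1.073367 = C$289.16

C$289.16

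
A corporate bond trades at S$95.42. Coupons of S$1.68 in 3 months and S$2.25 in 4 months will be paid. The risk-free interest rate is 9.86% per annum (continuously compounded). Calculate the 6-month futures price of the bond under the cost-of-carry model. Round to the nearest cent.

PV(coupons) I = 1.68·e^(−0.0986·3/12) + 2.25·e^(−0.0986·4/12)
I = 1.6391 + 2.1773 = 3.8164
F = (S − I)·e^(rT) = (95.42 − 3.8164) · e^(0.0986·6/12)
= 91.6036 · e^0.049300 = 91.6036 × 1.050535 = S$96.23

S$96.23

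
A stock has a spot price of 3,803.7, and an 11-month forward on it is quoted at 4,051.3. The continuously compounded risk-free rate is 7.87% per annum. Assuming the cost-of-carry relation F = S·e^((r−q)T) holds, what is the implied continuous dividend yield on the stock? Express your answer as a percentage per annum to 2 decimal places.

From F = S·e^((r−q)T): (r − q) = ln(F/S)/T
ln(4051.3/3803.7) = ln(1.065095) = 0.063064
(r − q) = 0.063064 / (11/12) = 0.068797
q = r − ln(F/S)/T = 0.0787 − 0.068797 = 0.009903
q = 0.99%

0.99%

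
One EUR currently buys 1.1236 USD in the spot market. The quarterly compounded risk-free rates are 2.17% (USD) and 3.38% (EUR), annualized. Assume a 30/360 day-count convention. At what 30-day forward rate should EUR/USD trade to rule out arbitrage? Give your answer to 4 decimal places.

1.1225

By covered interest parity, F = S · (1+r_USD/4)^(4T) / (1+r_EUR/4)^(4T)
= 1.1236 × 1.001805 / 1.002809 = 1.1236 × 0.998999
F = 1.1225 USD per EUR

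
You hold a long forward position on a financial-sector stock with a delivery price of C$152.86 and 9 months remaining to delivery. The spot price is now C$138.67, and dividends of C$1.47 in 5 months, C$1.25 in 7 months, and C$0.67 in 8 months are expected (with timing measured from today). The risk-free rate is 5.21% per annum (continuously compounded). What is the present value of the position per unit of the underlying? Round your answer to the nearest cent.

-C$11.63

PV(remaining dividends) I = 1.47·e^(−0.0521·5/12) + 1.25·e^(−0.0521·7/12) + 0.67·e^(−0.0521·8/12) = 3.2981
Current forward F = (S − I)·e^(rT) = (138.67 − 3.2981)·e^(0.0521·9/12) = 135.3719 × 1.039848 = 140.7662
Value (long) = (F − K)·e^(−rT) = (140.7662 − 152.86) × 0.961679 = -11.6304
Value = -C$11.63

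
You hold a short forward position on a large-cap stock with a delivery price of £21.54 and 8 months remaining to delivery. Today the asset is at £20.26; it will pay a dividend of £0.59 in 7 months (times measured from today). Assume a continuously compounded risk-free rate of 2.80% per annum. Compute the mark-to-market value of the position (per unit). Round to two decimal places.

£1.46

PV(remaining dividends) I = 0.59·e^(−0.0280·7/12) = 0.5804
Current forward F = (S − I)·e^(rT) = (20.26 − 0.5804)·e^(0.0280·8/12) = 19.6796 × 1.018842 = 20.0504
Value (long) = (F − K)·e^(−rT) = (20.0504 − 21.54) × 0.981506 = -1.4621
Short position value = −(long value) = £1.46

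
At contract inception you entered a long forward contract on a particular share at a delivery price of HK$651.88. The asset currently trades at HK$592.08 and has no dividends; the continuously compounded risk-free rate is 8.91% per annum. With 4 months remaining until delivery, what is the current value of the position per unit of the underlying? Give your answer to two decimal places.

Current fair forward for the remaining 4 months: F = S·e^(r·T), r = 0.0891
F = 592.08 · e^(0.0891 × 4/12) = 592.08 × 1.030145 = 609.9283
Value of long forward = (F − K)·e^(−rT) = (609.9283 − 651.88) · e^(−0.0891·4/12)
= -41.9517 × 0.970737 = -40.72

-HK$40.72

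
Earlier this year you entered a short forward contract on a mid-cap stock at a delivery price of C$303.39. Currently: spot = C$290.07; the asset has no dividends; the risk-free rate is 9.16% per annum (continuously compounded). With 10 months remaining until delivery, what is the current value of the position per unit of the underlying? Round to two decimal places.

-C$8.98

Current fair forward for the remaining 10 months: F = S·e^(r·T), r = 0.0916
F = 290.07 · e^(0.0916 × 10/12) = 290.07 × 1.079322 = 313.0789
Value of long forward = (F − K)·e^(−rT) = (313.0789 − 303.39) · e^(−0.0916·10/12)
= 9.6889 × 0.926507 = 8.98
Short position value = −(long value) = -C$8.98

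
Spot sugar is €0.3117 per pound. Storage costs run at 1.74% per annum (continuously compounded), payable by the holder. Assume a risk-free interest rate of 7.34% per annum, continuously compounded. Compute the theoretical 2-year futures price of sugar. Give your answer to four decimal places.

Net carry = r + u − y = 0.0734 + 0.0174 − 0.0000 = 0.0908
F = S·e^((r+u−y)T) = 0.3117 · e^(0.0908 × 2) = 0.3117 · e^0.181600
= 0.3117 × 1.199134 = €0.3738 per pound

€0.3738 per pound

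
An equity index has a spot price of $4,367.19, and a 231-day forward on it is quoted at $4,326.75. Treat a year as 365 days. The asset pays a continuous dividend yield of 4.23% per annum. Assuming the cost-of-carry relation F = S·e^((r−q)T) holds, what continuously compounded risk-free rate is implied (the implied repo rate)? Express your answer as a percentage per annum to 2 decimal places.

From F = S·e^((r−q)T): (r − q) = ln(F/S)/T
ln(4326.75/4367.19) = ln(0.990740) = -0.009303
(r − q) = -0.009303 / (231/365) = -0.014700
r = ln(F/S)/T + q = -0.014700 + 0.0423 = 0.027600
r = 2.76%

2.76%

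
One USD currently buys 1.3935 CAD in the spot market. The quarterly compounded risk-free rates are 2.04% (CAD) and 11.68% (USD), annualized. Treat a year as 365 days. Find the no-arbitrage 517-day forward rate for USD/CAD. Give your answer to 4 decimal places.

By covered interest parity, F = S · (1+r_CAD/4)^(4T) / (1+r_USD/4)^(4T)
= 1.3935 × 1.029241 / 1.177120 = 1.3935 × 0.874372
F = 1.2184 CAD per USD

1.2184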